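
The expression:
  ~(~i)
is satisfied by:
  {i: True}


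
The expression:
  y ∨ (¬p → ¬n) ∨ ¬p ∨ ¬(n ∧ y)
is always true.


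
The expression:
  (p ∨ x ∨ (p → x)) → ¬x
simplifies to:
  ¬x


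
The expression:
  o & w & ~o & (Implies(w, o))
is never true.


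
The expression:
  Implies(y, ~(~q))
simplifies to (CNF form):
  q | ~y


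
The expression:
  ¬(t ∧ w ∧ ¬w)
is always true.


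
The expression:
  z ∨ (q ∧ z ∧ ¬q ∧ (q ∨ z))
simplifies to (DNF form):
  z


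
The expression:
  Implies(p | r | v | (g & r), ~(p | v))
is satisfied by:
  {v: False, p: False}


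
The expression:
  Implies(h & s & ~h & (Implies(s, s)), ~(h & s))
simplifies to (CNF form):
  True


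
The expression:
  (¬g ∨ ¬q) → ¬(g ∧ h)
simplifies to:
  q ∨ ¬g ∨ ¬h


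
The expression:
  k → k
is always true.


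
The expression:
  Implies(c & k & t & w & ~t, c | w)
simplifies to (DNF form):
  True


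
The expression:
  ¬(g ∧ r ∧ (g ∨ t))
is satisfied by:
  {g: False, r: False}
  {r: True, g: False}
  {g: True, r: False}


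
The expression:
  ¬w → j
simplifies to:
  j ∨ w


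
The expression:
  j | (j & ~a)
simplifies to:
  j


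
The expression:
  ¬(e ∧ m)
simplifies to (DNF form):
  ¬e ∨ ¬m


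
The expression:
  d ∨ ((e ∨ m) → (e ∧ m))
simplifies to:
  d ∨ (e ∧ m) ∨ (¬e ∧ ¬m)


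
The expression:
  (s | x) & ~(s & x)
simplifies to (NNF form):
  (s & ~x) | (x & ~s)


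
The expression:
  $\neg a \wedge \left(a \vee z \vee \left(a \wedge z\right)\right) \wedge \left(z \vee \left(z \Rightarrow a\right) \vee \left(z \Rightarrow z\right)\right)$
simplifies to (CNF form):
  $z \wedge \neg a$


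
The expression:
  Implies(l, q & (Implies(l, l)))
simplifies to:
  q | ~l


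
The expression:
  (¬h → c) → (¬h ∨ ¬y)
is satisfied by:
  {h: False, y: False}
  {y: True, h: False}
  {h: True, y: False}


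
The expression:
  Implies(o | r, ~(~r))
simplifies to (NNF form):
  r | ~o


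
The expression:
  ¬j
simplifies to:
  ¬j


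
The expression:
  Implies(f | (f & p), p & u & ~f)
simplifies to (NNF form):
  ~f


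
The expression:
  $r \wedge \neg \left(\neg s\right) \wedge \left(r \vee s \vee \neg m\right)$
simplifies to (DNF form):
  $r \wedge s$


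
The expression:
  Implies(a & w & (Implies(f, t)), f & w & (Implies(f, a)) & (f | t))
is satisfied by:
  {f: True, w: False, a: False}
  {w: False, a: False, f: False}
  {a: True, f: True, w: False}
  {a: True, w: False, f: False}
  {f: True, w: True, a: False}
  {w: True, f: False, a: False}
  {a: True, w: True, f: True}


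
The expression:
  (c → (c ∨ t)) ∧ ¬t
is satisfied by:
  {t: False}


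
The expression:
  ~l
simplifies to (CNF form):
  ~l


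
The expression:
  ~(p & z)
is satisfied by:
  {p: False, z: False}
  {z: True, p: False}
  {p: True, z: False}


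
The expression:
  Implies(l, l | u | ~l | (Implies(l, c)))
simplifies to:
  True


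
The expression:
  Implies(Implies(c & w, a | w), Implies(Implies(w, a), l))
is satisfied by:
  {l: True, w: True, a: False}
  {l: True, a: False, w: False}
  {l: True, w: True, a: True}
  {l: True, a: True, w: False}
  {w: True, a: False, l: False}


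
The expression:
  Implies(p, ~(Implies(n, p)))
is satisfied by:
  {p: False}


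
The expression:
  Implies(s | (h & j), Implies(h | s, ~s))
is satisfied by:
  {s: False}


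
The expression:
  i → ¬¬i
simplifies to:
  True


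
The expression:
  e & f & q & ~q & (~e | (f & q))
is never true.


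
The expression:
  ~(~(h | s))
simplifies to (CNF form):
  h | s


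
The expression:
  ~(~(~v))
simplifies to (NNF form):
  ~v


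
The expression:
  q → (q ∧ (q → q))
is always true.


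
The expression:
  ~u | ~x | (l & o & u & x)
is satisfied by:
  {l: True, o: True, u: False, x: False}
  {l: True, o: False, u: False, x: False}
  {o: True, l: False, u: False, x: False}
  {l: False, o: False, u: False, x: False}
  {x: True, l: True, o: True, u: False}
  {x: True, l: True, o: False, u: False}
  {x: True, o: True, l: False, u: False}
  {x: True, o: False, l: False, u: False}
  {l: True, u: True, o: True, x: False}
  {l: True, u: True, o: False, x: False}
  {u: True, o: True, l: False, x: False}
  {u: True, l: False, o: False, x: False}
  {x: True, l: True, u: True, o: True}


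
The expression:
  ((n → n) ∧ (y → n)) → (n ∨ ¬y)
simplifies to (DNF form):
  True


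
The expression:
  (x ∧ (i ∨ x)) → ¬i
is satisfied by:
  {x: False, i: False}
  {i: True, x: False}
  {x: True, i: False}


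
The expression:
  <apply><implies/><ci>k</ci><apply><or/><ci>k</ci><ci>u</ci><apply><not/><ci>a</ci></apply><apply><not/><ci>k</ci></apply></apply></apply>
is always true.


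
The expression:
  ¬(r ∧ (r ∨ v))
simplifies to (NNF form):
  ¬r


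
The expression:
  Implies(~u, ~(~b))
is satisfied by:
  {b: True, u: True}
  {b: True, u: False}
  {u: True, b: False}


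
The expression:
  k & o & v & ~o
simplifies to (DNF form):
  False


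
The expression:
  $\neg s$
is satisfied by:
  {s: False}


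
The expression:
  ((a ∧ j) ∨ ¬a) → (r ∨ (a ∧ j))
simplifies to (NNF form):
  a ∨ r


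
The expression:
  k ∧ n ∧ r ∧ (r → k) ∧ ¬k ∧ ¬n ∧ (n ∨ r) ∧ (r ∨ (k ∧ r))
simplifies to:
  False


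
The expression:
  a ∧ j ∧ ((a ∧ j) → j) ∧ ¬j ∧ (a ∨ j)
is never true.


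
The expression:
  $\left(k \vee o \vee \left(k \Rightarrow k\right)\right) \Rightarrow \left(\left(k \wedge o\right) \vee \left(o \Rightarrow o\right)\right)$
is always true.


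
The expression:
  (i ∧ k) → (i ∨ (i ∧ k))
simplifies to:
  True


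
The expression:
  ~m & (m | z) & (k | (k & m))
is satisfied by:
  {z: True, k: True, m: False}


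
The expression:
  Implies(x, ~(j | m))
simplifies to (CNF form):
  (~j | ~x) & (~m | ~x)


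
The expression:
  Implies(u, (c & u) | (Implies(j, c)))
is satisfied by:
  {c: True, u: False, j: False}
  {u: False, j: False, c: False}
  {j: True, c: True, u: False}
  {j: True, u: False, c: False}
  {c: True, u: True, j: False}
  {u: True, c: False, j: False}
  {j: True, u: True, c: True}


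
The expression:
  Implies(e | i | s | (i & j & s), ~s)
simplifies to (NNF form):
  ~s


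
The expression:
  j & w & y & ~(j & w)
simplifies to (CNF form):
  False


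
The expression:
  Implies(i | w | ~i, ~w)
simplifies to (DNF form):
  ~w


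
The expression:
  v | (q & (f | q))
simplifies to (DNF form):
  q | v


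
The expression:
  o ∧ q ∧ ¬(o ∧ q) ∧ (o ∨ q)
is never true.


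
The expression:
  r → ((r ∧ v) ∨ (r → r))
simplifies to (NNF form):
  True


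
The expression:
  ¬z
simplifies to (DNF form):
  ¬z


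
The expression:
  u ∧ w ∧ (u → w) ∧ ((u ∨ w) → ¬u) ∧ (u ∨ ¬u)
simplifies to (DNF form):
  False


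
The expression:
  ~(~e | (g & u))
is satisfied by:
  {e: True, g: False, u: False}
  {e: True, u: True, g: False}
  {e: True, g: True, u: False}


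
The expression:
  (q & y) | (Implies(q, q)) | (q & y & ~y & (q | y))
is always true.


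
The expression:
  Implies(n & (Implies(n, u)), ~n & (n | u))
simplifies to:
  ~n | ~u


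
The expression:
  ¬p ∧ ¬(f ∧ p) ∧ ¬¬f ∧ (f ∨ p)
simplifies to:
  f ∧ ¬p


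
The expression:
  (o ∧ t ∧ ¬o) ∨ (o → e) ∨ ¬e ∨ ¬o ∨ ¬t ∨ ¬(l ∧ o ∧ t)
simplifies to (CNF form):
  True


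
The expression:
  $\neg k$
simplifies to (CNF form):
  $\neg k$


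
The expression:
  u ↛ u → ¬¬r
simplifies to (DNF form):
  True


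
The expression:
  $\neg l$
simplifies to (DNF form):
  $\neg l$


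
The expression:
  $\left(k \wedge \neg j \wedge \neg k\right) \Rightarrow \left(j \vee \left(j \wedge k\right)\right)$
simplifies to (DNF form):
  $\text{True}$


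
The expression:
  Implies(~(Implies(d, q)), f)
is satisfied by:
  {q: True, f: True, d: False}
  {q: True, f: False, d: False}
  {f: True, q: False, d: False}
  {q: False, f: False, d: False}
  {d: True, q: True, f: True}
  {d: True, q: True, f: False}
  {d: True, f: True, q: False}


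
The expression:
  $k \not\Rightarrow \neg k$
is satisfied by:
  {k: True}


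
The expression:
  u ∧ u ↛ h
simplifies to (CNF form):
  u ∧ ¬h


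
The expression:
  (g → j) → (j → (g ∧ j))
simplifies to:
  g ∨ ¬j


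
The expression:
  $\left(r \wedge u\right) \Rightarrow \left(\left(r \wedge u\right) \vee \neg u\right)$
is always true.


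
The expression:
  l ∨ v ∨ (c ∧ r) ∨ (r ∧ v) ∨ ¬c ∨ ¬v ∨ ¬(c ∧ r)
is always true.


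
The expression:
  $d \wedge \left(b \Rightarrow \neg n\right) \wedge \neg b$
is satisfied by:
  {d: True, b: False}


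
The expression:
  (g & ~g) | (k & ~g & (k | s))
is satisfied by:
  {k: True, g: False}


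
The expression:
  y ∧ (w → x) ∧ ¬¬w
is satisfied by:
  {w: True, x: True, y: True}


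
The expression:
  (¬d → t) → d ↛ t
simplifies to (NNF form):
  ¬t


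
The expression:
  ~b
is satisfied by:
  {b: False}


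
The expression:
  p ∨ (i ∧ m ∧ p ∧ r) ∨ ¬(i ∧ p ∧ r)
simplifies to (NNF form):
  True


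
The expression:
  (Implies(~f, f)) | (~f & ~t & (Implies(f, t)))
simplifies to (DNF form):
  f | ~t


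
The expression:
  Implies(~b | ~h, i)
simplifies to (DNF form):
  i | (b & h)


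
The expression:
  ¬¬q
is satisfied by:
  {q: True}


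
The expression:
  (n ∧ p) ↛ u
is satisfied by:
  {p: True, n: True, u: False}


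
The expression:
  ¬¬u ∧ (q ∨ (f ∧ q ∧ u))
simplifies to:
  q ∧ u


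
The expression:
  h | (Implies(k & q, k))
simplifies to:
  True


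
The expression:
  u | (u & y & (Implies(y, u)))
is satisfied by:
  {u: True}


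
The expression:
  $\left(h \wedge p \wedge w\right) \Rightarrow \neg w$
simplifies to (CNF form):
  $\neg h \vee \neg p \vee \neg w$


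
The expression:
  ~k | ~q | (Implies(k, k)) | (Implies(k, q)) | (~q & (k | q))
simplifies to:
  True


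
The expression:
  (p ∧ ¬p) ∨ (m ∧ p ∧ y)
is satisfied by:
  {m: True, p: True, y: True}


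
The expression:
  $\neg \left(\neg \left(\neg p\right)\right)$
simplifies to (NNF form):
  $\neg p$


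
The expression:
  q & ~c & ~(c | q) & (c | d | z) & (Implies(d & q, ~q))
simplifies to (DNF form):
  False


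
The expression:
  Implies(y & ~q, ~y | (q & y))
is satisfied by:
  {q: True, y: False}
  {y: False, q: False}
  {y: True, q: True}


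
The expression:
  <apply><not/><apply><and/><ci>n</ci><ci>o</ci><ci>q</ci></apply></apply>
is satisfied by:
  {o: False, q: False, n: False}
  {n: True, o: False, q: False}
  {q: True, o: False, n: False}
  {n: True, q: True, o: False}
  {o: True, n: False, q: False}
  {n: True, o: True, q: False}
  {q: True, o: True, n: False}


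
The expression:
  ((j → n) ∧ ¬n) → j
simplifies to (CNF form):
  j ∨ n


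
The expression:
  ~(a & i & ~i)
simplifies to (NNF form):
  True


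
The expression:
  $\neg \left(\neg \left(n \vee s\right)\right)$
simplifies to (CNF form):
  $n \vee s$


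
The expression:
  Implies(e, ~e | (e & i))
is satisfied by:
  {i: True, e: False}
  {e: False, i: False}
  {e: True, i: True}


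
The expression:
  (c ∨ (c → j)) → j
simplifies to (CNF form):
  j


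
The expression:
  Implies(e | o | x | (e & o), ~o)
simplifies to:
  ~o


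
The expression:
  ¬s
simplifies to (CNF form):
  ¬s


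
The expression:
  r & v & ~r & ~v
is never true.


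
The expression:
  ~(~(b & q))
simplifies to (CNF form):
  b & q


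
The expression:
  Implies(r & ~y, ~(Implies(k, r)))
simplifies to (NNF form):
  y | ~r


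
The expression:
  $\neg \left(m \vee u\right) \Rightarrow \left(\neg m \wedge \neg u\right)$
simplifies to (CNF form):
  $\text{True}$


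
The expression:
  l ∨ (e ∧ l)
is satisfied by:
  {l: True}


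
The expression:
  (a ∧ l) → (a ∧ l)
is always true.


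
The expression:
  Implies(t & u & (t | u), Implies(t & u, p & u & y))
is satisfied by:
  {y: True, p: True, u: False, t: False}
  {y: True, p: False, u: False, t: False}
  {p: True, y: False, u: False, t: False}
  {y: False, p: False, u: False, t: False}
  {y: True, t: True, p: True, u: False}
  {y: True, t: True, p: False, u: False}
  {t: True, p: True, y: False, u: False}
  {t: True, y: False, p: False, u: False}
  {y: True, u: True, p: True, t: False}
  {y: True, u: True, p: False, t: False}
  {u: True, p: True, y: False, t: False}
  {u: True, y: False, p: False, t: False}
  {y: True, t: True, u: True, p: True}


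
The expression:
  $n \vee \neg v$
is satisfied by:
  {n: True, v: False}
  {v: False, n: False}
  {v: True, n: True}


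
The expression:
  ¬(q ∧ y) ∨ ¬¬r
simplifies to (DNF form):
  r ∨ ¬q ∨ ¬y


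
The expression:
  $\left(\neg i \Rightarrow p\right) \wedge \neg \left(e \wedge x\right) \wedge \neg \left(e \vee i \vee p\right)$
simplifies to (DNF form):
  $\text{False}$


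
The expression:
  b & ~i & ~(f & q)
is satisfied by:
  {b: True, i: False, q: False, f: False}
  {f: True, b: True, i: False, q: False}
  {q: True, b: True, i: False, f: False}


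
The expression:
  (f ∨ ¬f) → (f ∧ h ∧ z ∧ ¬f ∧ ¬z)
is never true.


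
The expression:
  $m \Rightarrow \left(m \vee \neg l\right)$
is always true.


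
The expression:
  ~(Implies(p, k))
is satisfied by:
  {p: True, k: False}


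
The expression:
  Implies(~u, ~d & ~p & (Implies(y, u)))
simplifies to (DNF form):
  u | (~d & ~p & ~y)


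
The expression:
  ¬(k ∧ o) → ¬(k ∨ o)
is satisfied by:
  {k: False, o: False}
  {o: True, k: True}


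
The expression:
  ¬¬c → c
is always true.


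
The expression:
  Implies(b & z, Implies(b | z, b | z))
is always true.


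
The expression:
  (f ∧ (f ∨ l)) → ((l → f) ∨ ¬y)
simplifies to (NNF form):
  True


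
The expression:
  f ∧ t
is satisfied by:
  {t: True, f: True}


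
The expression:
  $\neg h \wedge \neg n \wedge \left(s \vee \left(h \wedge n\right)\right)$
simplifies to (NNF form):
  $s \wedge \neg h \wedge \neg n$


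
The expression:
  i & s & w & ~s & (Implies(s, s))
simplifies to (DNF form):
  False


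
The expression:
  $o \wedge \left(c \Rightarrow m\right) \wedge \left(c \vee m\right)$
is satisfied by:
  {m: True, o: True}


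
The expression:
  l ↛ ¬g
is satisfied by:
  {g: True, l: True}


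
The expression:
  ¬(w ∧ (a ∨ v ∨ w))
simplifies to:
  ¬w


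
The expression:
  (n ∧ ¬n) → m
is always true.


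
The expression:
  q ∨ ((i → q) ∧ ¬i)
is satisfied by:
  {q: True, i: False}
  {i: False, q: False}
  {i: True, q: True}


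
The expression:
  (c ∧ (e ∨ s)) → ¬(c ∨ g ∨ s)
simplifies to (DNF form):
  (¬e ∧ ¬s) ∨ ¬c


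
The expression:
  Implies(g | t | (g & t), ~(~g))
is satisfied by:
  {g: True, t: False}
  {t: False, g: False}
  {t: True, g: True}


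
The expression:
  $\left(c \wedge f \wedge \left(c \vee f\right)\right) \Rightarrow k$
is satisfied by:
  {k: True, c: False, f: False}
  {c: False, f: False, k: False}
  {f: True, k: True, c: False}
  {f: True, c: False, k: False}
  {k: True, c: True, f: False}
  {c: True, k: False, f: False}
  {f: True, c: True, k: True}


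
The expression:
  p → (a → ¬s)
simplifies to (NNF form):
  ¬a ∨ ¬p ∨ ¬s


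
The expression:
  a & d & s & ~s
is never true.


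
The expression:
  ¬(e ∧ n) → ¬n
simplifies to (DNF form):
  e ∨ ¬n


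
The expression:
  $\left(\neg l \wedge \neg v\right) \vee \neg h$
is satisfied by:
  {l: False, h: False, v: False}
  {v: True, l: False, h: False}
  {l: True, v: False, h: False}
  {v: True, l: True, h: False}
  {h: True, v: False, l: False}


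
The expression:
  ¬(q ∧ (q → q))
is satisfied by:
  {q: False}


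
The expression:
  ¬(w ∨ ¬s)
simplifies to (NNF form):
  s ∧ ¬w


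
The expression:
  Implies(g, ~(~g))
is always true.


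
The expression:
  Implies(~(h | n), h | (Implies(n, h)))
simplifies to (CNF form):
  True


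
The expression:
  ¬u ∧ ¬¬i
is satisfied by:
  {i: True, u: False}


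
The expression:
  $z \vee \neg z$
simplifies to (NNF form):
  $\text{True}$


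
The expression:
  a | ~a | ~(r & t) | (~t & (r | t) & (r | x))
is always true.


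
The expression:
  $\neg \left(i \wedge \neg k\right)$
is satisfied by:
  {k: True, i: False}
  {i: False, k: False}
  {i: True, k: True}


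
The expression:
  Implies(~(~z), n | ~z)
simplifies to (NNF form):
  n | ~z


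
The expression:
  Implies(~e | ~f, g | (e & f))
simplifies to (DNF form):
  g | (e & f)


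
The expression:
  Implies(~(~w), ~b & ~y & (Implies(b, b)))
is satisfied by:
  {y: False, w: False, b: False}
  {b: True, y: False, w: False}
  {y: True, b: False, w: False}
  {b: True, y: True, w: False}
  {w: True, b: False, y: False}


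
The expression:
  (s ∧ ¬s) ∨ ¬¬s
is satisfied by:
  {s: True}


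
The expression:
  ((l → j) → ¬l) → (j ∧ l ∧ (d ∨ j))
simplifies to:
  j ∧ l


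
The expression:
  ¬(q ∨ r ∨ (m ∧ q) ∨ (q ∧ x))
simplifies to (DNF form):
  ¬q ∧ ¬r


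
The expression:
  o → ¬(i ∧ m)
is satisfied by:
  {m: False, o: False, i: False}
  {i: True, m: False, o: False}
  {o: True, m: False, i: False}
  {i: True, o: True, m: False}
  {m: True, i: False, o: False}
  {i: True, m: True, o: False}
  {o: True, m: True, i: False}


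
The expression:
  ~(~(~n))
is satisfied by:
  {n: False}


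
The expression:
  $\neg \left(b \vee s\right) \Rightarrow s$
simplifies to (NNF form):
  $b \vee s$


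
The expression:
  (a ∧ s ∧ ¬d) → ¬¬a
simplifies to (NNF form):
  True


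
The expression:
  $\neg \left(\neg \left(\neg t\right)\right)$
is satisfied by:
  {t: False}


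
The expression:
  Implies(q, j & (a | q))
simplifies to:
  j | ~q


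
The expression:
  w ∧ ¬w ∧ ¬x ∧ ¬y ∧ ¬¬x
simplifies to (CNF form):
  False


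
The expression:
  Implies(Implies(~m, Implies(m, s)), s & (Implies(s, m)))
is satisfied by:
  {m: True, s: True}


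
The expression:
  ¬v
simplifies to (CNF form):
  ¬v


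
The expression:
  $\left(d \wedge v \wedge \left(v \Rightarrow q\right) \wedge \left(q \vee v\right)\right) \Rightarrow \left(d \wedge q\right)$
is always true.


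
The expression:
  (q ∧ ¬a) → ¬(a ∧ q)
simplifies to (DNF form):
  True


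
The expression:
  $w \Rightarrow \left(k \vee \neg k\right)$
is always true.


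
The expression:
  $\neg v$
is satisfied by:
  {v: False}


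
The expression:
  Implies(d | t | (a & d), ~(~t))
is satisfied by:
  {t: True, d: False}
  {d: False, t: False}
  {d: True, t: True}


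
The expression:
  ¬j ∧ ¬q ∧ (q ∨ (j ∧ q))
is never true.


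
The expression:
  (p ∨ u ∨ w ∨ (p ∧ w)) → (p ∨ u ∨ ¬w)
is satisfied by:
  {u: True, p: True, w: False}
  {u: True, w: False, p: False}
  {p: True, w: False, u: False}
  {p: False, w: False, u: False}
  {u: True, p: True, w: True}
  {u: True, w: True, p: False}
  {p: True, w: True, u: False}


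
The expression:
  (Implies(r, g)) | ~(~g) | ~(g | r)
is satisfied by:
  {g: True, r: False}
  {r: False, g: False}
  {r: True, g: True}


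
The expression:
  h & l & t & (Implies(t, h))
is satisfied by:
  {t: True, h: True, l: True}


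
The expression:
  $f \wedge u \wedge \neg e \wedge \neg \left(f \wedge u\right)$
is never true.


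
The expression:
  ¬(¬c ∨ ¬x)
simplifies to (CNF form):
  c ∧ x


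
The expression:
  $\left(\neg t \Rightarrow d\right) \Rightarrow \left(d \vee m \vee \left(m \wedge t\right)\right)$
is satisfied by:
  {d: True, m: True, t: False}
  {d: True, t: False, m: False}
  {m: True, t: False, d: False}
  {m: False, t: False, d: False}
  {d: True, m: True, t: True}
  {d: True, t: True, m: False}
  {m: True, t: True, d: False}


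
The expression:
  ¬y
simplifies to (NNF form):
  ¬y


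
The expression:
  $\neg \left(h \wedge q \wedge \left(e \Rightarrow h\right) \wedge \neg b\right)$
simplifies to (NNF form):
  $b \vee \neg h \vee \neg q$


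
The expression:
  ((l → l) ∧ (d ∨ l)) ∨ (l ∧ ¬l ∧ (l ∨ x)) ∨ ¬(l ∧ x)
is always true.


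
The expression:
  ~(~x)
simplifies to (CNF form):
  x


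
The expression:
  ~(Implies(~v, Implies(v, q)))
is never true.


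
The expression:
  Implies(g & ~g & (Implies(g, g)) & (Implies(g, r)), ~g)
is always true.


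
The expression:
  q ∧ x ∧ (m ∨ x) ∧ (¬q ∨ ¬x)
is never true.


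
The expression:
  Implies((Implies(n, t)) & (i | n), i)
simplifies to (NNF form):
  i | ~n | ~t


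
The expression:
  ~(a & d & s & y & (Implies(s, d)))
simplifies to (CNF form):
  ~a | ~d | ~s | ~y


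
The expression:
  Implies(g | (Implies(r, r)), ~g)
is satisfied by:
  {g: False}


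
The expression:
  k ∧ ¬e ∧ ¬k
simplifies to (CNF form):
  False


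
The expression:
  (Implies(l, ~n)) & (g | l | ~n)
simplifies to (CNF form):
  (g | ~n) & (~l | ~n)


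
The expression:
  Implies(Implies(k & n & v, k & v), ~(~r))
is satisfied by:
  {r: True}


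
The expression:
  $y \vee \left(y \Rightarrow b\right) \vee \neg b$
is always true.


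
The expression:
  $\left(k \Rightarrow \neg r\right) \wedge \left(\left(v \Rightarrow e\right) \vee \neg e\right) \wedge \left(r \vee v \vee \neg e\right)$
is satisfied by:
  {v: True, k: False, r: False, e: False}
  {e: False, k: False, v: False, r: False}
  {e: True, v: True, k: False, r: False}
  {v: True, k: True, e: False, r: False}
  {k: True, e: False, v: False, r: False}
  {e: True, k: True, v: True, r: False}
  {r: True, v: True, e: False, k: False}
  {r: True, e: False, k: False, v: False}
  {r: True, v: True, e: True, k: False}
  {r: True, e: True, k: False, v: False}


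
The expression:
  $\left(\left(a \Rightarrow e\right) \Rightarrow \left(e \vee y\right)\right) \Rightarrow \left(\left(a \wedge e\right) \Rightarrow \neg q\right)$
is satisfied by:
  {e: False, q: False, a: False}
  {a: True, e: False, q: False}
  {q: True, e: False, a: False}
  {a: True, q: True, e: False}
  {e: True, a: False, q: False}
  {a: True, e: True, q: False}
  {q: True, e: True, a: False}


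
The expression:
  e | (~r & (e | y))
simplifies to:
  e | (y & ~r)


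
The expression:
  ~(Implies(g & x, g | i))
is never true.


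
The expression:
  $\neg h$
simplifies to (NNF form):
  $\neg h$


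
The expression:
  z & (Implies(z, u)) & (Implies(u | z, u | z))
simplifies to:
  u & z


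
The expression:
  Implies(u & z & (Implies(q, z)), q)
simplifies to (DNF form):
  q | ~u | ~z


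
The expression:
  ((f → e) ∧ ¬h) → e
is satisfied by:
  {e: True, h: True, f: True}
  {e: True, h: True, f: False}
  {e: True, f: True, h: False}
  {e: True, f: False, h: False}
  {h: True, f: True, e: False}
  {h: True, f: False, e: False}
  {f: True, h: False, e: False}


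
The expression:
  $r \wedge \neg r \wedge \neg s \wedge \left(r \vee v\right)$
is never true.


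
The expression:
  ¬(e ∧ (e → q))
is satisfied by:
  {e: False, q: False}
  {q: True, e: False}
  {e: True, q: False}


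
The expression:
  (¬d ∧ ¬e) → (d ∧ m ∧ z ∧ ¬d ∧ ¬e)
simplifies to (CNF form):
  d ∨ e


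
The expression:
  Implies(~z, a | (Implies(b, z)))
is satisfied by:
  {a: True, z: True, b: False}
  {a: True, z: False, b: False}
  {z: True, a: False, b: False}
  {a: False, z: False, b: False}
  {a: True, b: True, z: True}
  {a: True, b: True, z: False}
  {b: True, z: True, a: False}


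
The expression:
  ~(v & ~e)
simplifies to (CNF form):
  e | ~v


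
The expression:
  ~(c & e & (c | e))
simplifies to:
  ~c | ~e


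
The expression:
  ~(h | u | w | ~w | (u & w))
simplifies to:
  False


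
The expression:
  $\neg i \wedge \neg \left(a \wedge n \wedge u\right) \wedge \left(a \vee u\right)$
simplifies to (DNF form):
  $\left(a \wedge \neg a \wedge \neg i\right) \vee \left(a \wedge \neg i \wedge \neg n\right) \vee \left(a \wedge \neg i \wedge \neg u\right) \vee \left(u \wedge \neg a \wedge \neg i\right) \vee \left(u \wedge \neg i \wedge \neg n\right) \vee \left(u \wedge \neg i \wedge \neg u\right)$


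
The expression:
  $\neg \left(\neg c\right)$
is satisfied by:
  {c: True}


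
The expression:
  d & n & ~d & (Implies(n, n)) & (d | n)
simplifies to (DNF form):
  False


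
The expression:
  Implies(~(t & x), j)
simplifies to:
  j | (t & x)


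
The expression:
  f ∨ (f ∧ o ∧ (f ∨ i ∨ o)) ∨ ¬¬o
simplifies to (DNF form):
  f ∨ o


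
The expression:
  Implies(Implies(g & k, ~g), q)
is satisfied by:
  {k: True, q: True, g: True}
  {k: True, q: True, g: False}
  {q: True, g: True, k: False}
  {q: True, g: False, k: False}
  {k: True, g: True, q: False}


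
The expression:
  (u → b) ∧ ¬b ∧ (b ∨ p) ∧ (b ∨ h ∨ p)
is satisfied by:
  {p: True, u: False, b: False}


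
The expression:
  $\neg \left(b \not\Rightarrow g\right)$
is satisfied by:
  {g: True, b: False}
  {b: False, g: False}
  {b: True, g: True}


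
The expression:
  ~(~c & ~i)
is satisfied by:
  {i: True, c: True}
  {i: True, c: False}
  {c: True, i: False}


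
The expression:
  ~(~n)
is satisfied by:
  {n: True}


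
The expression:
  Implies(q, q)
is always true.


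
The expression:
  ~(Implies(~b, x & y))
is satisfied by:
  {y: False, b: False, x: False}
  {x: True, y: False, b: False}
  {y: True, x: False, b: False}


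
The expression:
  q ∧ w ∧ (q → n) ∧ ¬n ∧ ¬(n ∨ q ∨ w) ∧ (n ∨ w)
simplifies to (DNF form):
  False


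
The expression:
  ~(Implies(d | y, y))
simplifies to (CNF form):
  d & ~y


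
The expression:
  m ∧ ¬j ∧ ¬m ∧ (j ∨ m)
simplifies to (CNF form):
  False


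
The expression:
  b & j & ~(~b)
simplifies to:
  b & j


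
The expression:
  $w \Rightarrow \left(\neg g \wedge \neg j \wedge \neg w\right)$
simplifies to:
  $\neg w$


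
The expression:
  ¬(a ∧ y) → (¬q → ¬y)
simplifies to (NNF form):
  a ∨ q ∨ ¬y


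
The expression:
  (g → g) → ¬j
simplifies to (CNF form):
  ¬j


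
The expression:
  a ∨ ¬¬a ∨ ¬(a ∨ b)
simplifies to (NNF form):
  a ∨ ¬b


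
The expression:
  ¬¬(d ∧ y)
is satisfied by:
  {d: True, y: True}


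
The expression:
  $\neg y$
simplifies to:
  $\neg y$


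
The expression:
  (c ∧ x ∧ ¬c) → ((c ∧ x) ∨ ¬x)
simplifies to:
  True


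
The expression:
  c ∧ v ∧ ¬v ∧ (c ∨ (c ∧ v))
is never true.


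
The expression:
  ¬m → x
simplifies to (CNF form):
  m ∨ x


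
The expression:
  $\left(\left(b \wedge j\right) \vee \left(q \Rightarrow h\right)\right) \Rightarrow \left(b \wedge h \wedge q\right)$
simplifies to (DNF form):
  $\left(b \wedge h \wedge q\right) \vee \left(b \wedge q \wedge \neg b\right) \vee \left(b \wedge q \wedge \neg j\right) \vee \left(h \wedge q \wedge \neg h\right) \vee \left(q \wedge \neg b \wedge \neg h\right) \vee \left(q \wedge \neg h \wedge \neg j\right)$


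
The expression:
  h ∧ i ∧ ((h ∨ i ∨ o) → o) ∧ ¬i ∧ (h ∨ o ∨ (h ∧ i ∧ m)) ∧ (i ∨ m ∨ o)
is never true.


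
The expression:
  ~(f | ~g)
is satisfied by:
  {g: True, f: False}


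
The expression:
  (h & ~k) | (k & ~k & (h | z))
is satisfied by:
  {h: True, k: False}


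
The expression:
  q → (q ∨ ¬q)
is always true.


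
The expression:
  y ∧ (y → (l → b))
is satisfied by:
  {b: True, y: True, l: False}
  {y: True, l: False, b: False}
  {b: True, l: True, y: True}


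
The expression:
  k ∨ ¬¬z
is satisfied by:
  {k: True, z: True}
  {k: True, z: False}
  {z: True, k: False}


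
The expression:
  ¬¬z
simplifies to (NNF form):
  z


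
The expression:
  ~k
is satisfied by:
  {k: False}


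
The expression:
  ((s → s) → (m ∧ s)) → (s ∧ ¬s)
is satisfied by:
  {s: False, m: False}
  {m: True, s: False}
  {s: True, m: False}


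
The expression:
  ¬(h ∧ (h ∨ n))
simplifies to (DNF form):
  ¬h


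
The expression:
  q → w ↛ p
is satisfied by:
  {w: True, p: False, q: False}
  {p: False, q: False, w: False}
  {w: True, p: True, q: False}
  {p: True, w: False, q: False}
  {q: True, w: True, p: False}


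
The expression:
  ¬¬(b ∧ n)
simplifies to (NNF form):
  b ∧ n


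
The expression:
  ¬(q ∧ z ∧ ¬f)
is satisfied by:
  {f: True, q: False, z: False}
  {f: False, q: False, z: False}
  {z: True, f: True, q: False}
  {z: True, f: False, q: False}
  {q: True, f: True, z: False}
  {q: True, f: False, z: False}
  {q: True, z: True, f: True}


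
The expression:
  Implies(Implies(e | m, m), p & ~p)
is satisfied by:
  {e: True, m: False}


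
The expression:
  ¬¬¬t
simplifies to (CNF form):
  ¬t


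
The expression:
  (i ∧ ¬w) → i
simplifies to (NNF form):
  True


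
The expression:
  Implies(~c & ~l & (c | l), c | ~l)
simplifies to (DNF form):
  True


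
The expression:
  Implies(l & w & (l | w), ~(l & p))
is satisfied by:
  {l: False, p: False, w: False}
  {w: True, l: False, p: False}
  {p: True, l: False, w: False}
  {w: True, p: True, l: False}
  {l: True, w: False, p: False}
  {w: True, l: True, p: False}
  {p: True, l: True, w: False}


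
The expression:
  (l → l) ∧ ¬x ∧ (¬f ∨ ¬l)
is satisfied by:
  {x: False, l: False, f: False}
  {f: True, x: False, l: False}
  {l: True, x: False, f: False}


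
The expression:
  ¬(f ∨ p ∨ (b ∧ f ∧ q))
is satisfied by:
  {p: False, f: False}


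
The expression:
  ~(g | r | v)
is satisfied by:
  {g: False, v: False, r: False}


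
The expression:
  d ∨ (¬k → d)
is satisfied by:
  {d: True, k: True}
  {d: True, k: False}
  {k: True, d: False}


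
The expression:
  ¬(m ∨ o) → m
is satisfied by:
  {o: True, m: True}
  {o: True, m: False}
  {m: True, o: False}


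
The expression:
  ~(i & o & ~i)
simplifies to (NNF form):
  True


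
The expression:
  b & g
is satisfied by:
  {b: True, g: True}


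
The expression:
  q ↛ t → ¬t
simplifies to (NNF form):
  True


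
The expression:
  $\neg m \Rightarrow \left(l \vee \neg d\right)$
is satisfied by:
  {m: True, l: True, d: False}
  {m: True, l: False, d: False}
  {l: True, m: False, d: False}
  {m: False, l: False, d: False}
  {d: True, m: True, l: True}
  {d: True, m: True, l: False}
  {d: True, l: True, m: False}


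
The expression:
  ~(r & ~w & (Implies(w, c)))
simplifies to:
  w | ~r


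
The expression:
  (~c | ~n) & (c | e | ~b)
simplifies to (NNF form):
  (c & ~n) | (e & ~c) | (~b & ~c)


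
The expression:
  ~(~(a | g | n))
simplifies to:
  a | g | n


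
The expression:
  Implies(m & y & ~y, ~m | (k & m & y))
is always true.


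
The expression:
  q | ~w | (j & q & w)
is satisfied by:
  {q: True, w: False}
  {w: False, q: False}
  {w: True, q: True}


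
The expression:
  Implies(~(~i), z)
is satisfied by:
  {z: True, i: False}
  {i: False, z: False}
  {i: True, z: True}


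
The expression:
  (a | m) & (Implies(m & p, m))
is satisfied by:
  {a: True, m: True}
  {a: True, m: False}
  {m: True, a: False}


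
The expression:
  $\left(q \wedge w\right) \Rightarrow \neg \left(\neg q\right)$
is always true.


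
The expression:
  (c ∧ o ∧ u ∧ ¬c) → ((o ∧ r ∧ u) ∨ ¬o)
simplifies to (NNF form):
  True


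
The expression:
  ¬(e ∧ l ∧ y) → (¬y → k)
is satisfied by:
  {y: True, k: True}
  {y: True, k: False}
  {k: True, y: False}


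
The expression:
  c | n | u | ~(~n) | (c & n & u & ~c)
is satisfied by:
  {n: True, c: True, u: True}
  {n: True, c: True, u: False}
  {n: True, u: True, c: False}
  {n: True, u: False, c: False}
  {c: True, u: True, n: False}
  {c: True, u: False, n: False}
  {u: True, c: False, n: False}


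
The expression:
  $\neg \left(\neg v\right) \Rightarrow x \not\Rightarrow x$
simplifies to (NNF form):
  $\neg v$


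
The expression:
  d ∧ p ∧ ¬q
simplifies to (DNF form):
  d ∧ p ∧ ¬q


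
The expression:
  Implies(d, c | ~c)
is always true.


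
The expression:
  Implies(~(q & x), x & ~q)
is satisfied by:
  {x: True}


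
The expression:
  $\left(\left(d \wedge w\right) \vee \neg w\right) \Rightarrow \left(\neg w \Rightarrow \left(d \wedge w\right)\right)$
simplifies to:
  $w$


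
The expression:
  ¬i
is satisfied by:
  {i: False}


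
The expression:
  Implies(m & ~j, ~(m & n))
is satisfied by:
  {j: True, m: False, n: False}
  {j: False, m: False, n: False}
  {n: True, j: True, m: False}
  {n: True, j: False, m: False}
  {m: True, j: True, n: False}
  {m: True, j: False, n: False}
  {m: True, n: True, j: True}


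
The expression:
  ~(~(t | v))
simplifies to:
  t | v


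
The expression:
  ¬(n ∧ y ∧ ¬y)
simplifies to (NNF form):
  True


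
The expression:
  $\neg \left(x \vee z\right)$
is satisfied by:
  {x: False, z: False}


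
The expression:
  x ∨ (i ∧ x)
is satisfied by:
  {x: True}


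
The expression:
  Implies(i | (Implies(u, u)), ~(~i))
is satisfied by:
  {i: True}


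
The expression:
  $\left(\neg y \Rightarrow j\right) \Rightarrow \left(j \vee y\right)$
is always true.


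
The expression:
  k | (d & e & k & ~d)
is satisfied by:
  {k: True}


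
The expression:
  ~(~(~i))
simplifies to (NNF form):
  ~i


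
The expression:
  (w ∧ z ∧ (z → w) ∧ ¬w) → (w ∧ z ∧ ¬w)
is always true.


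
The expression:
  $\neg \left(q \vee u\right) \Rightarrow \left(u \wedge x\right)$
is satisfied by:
  {q: True, u: True}
  {q: True, u: False}
  {u: True, q: False}


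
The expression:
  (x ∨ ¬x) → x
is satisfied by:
  {x: True}


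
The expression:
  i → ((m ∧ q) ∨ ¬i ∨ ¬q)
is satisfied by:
  {m: True, q: False, i: False}
  {q: False, i: False, m: False}
  {i: True, m: True, q: False}
  {i: True, q: False, m: False}
  {m: True, q: True, i: False}
  {q: True, m: False, i: False}
  {i: True, q: True, m: True}


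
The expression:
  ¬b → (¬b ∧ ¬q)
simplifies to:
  b ∨ ¬q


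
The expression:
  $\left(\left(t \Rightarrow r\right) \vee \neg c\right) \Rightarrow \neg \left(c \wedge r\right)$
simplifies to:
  $\neg c \vee \neg r$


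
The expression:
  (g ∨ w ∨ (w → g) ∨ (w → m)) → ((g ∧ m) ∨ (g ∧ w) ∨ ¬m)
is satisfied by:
  {g: True, m: False}
  {m: False, g: False}
  {m: True, g: True}


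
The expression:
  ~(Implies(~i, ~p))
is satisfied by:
  {p: True, i: False}


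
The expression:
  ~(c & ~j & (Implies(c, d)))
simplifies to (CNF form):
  j | ~c | ~d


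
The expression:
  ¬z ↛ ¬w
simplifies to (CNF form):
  w ∧ ¬z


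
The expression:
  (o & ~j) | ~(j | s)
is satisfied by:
  {o: True, s: False, j: False}
  {s: False, j: False, o: False}
  {o: True, s: True, j: False}


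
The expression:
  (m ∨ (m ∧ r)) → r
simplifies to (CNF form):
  r ∨ ¬m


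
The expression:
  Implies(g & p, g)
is always true.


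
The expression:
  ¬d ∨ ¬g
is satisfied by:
  {g: False, d: False}
  {d: True, g: False}
  {g: True, d: False}


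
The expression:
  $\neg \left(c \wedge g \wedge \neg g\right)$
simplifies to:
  $\text{True}$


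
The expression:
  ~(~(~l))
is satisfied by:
  {l: False}


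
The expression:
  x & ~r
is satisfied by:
  {x: True, r: False}


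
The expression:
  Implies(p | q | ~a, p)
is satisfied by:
  {a: True, p: True, q: False}
  {p: True, q: False, a: False}
  {a: True, p: True, q: True}
  {p: True, q: True, a: False}
  {a: True, q: False, p: False}


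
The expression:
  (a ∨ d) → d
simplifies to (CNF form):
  d ∨ ¬a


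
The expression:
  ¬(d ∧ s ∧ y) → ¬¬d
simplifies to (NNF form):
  d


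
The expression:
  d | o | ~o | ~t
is always true.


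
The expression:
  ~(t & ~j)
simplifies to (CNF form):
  j | ~t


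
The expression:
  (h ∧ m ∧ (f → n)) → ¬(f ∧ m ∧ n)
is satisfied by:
  {h: False, m: False, n: False, f: False}
  {f: True, h: False, m: False, n: False}
  {n: True, h: False, m: False, f: False}
  {f: True, n: True, h: False, m: False}
  {m: True, f: False, h: False, n: False}
  {f: True, m: True, h: False, n: False}
  {n: True, m: True, f: False, h: False}
  {f: True, n: True, m: True, h: False}
  {h: True, n: False, m: False, f: False}
  {f: True, h: True, n: False, m: False}
  {n: True, h: True, f: False, m: False}
  {f: True, n: True, h: True, m: False}
  {m: True, h: True, n: False, f: False}
  {f: True, m: True, h: True, n: False}
  {n: True, m: True, h: True, f: False}


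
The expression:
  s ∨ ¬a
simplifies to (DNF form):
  s ∨ ¬a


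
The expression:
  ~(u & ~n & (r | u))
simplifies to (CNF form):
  n | ~u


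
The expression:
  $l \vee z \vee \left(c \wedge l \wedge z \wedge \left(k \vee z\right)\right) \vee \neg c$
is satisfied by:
  {z: True, l: True, c: False}
  {z: True, c: False, l: False}
  {l: True, c: False, z: False}
  {l: False, c: False, z: False}
  {z: True, l: True, c: True}
  {z: True, c: True, l: False}
  {l: True, c: True, z: False}


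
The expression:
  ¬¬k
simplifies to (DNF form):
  k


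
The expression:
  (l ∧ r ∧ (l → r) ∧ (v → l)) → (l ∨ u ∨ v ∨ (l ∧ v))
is always true.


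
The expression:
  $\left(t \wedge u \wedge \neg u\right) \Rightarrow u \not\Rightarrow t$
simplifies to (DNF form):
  $\text{True}$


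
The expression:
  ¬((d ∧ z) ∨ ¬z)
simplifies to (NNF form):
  z ∧ ¬d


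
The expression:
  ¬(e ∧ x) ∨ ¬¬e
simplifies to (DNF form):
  True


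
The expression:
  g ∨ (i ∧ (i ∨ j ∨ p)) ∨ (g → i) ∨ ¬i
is always true.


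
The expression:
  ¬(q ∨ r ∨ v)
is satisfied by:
  {q: False, v: False, r: False}


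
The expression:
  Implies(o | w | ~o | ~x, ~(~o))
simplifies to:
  o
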